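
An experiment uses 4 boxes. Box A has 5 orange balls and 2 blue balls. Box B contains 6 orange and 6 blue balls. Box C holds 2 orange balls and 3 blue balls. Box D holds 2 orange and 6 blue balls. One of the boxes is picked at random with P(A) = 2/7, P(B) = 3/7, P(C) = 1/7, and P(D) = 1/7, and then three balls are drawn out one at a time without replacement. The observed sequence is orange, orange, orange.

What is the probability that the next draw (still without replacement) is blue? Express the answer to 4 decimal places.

Under each hypothesis, the probability of the observed sequence is: P(data | box A) = (5/7)(4/6)(3/5) = 2/7; P(data | box B) = (6/12)(5/11)(4/10) = 1/11; P(data | box C) = (2/5)(1/4)(0/3) = 0; P(data | box D) = (2/8)(1/7)(0/6) = 0.
Weighting by the prior gives 2/7 · 2/7 = 4/49, 3/7 · 1/11 = 3/77, 1/7 · 0 = 0, 1/7 · 0 = 0; with total 65/539.
Normalising, the posterior is P(box A | data) = 44/65, P(box B | data) = 21/65, P(box C | data) = 0, P(box D | data) = 0.
So P(blue next | data) = Σ P(blue next | H) P(H | data) = (1/2)(44/65) + (2/3)(21/65) = 36/65.

0.5538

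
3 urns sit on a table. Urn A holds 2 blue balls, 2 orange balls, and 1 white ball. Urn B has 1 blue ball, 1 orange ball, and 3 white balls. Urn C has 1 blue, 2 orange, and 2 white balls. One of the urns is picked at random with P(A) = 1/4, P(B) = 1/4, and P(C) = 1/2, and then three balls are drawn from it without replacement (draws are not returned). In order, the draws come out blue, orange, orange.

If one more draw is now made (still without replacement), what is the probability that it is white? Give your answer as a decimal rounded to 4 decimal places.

0.7500

Under each hypothesis, the probability of the observed sequence is: P(data | urn A) = (2/5)(2/4)(1/3) = 1/15; P(data | urn B) = (1/5)(1/4)(0/3) = 0; P(data | urn C) = (1/5)(2/4)(1/3) = 1/30.
The prior-weighted likelihoods are 1/4 · 1/15 = 1/60, 1/4 · 0 = 0, 1/2 · 1/30 = 1/60; summing to 1/30.
Normalising, the posterior is P(urn A | data) = 1/2, P(urn B | data) = 0, P(urn C | data) = 1/2.
Averaging over the posterior, P(white next | data) = (1/2)(1/2) + (1)(1/2) = 3/4.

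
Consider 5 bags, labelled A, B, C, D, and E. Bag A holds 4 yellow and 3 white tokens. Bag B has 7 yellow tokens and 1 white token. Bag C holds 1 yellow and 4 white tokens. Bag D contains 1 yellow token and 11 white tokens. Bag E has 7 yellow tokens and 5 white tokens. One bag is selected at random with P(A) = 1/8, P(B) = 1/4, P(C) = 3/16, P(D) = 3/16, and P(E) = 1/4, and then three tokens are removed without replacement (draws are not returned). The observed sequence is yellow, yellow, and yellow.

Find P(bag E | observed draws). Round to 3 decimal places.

The likelihood of the observed sequence under each hypothesis: P(data | bag A) = (4/7)(3/6)(2/5) = 0.11429; P(data | bag B) = (7/8)(6/7)(5/6) = 0.625; P(data | bag C) = (1/5)(0/4) = 0; P(data | bag D) = (1/12)(0/11) = 0; P(data | bag E) = (7/12)(6/11)(5/10) = 0.15909.
Multiplying each by its prior: 1/8 · 0.11429 = 0.014286, 1/4 · 0.625 = 0.15625, 3/16 · 0 = 0, 3/16 · 0 = 0, 1/4 · 0.15909 = 0.039773; with total 0.21031.
So P(bag E | data) = (0.039773) / (0.21031) = 0.18912.

0.189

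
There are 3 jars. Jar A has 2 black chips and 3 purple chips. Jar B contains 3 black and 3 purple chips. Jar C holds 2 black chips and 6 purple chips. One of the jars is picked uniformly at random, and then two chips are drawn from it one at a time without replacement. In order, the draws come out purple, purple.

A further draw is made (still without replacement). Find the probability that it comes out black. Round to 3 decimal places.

0.510

For each hypothesis, P(data | H) works out to: P(data | jar A) = (3/5)(2/4) = 3/10; P(data | jar B) = (3/6)(2/5) = 1/5; P(data | jar C) = (6/8)(5/7) = 15/28.
The prior-weighted likelihoods are 1/3 · 3/10 = 1/10, 1/3 · 1/5 = 1/15, 1/3 · 15/28 = 5/28; summing to 29/84.
Normalising, the posterior is P(jar A | data) = 42/145, P(jar B | data) = 28/145, P(jar C | data) = 15/29.
The predictive probability is P(black next | data) = (2/3)(42/145) + (3/4)(28/145) + (1/3)(15/29) = 74/145.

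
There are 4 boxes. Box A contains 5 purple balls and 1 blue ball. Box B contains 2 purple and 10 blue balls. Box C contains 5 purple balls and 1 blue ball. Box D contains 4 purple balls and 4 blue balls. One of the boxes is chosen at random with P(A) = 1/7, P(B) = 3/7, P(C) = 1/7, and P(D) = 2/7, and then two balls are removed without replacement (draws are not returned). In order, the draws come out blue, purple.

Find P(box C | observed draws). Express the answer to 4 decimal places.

Under each hypothesis, the probability of the observed sequence is: P(data | box A) = (1/6)(5/5) = 0.16667; P(data | box B) = (10/12)(2/11) = 0.15152; P(data | box C) = (1/6)(5/5) = 0.16667; P(data | box D) = (4/8)(4/7) = 0.28571.
Multiplying each by its prior: 1/7 · 0.16667 = 0.02381, 3/7 · 0.15152 = 0.064935, 1/7 · 0.16667 = 0.02381, 2/7 · 0.28571 = 0.081633; summing to 0.19419.
Therefore the posterior P(box C | data) = (0.02381) / (0.19419) = 0.12261.

0.1226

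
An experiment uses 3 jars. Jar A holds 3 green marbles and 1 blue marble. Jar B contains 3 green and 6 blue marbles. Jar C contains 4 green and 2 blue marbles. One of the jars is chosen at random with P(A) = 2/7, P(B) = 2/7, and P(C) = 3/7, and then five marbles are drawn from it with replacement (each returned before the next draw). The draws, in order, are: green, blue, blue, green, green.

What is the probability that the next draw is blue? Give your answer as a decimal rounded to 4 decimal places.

0.3690

For each hypothesis, P(data | H) works out to: P(data | jar A) = (3/4)(1/4)(1/4)(3/4)(3/4) = 0.026367; P(data | jar B) = (3/9)(6/9)(6/9)(3/9)(3/9) = 0.016461; P(data | jar C) = (4/6)(2/6)(2/6)(4/6)(4/6) = 0.032922.
The prior-weighted likelihoods are 2/7 · 0.026367 = 0.0075335, 2/7 · 0.016461 = 0.0047031, 3/7 · 0.032922 = 0.014109; summing to 0.026346.
Dividing through by the total gives posterior P(jar A | data) = 0.28594, P(jar B | data) = 0.17851, P(jar C | data) = 0.53554.
So P(blue next | data) = Σ P(blue next | H) P(H | data) = (1/4)(0.28594) + (2/3)(0.17851) + (1/3)(0.53554) = 0.36901.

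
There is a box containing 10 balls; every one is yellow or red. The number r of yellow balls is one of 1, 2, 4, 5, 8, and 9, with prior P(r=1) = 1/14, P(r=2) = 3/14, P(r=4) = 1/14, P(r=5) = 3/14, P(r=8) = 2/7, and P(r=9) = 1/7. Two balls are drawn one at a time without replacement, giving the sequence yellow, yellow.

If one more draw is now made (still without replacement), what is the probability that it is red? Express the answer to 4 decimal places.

Compute the likelihood of the observed sequence for each case: P(data | r = 1) = (1/10)(0/9) = 0; P(data | r = 2) = (2/10)(1/9) = 1/45; P(data | r = 4) = (4/10)(3/9) = 2/15; P(data | r = 5) = (5/10)(4/9) = 2/9; P(data | r = 8) = (8/10)(7/9) = 28/45; P(data | r = 9) = (9/10)(8/9) = 4/5.
The prior-weighted likelihoods are 1/14 · 0 = 0, 3/14 · 1/45 = 1/210, 1/14 · 2/15 = 1/105, 3/14 · 2/9 = 1/21, 2/7 · 28/45 = 8/45, 1/7 · 4/5 = 4/35; these sum to 223/630.
Dividing through by the total gives posterior P(r = 1 | data) = 0, P(r = 2 | data) = 3/223, P(r = 4 | data) = 6/223, P(r = 5 | data) = 30/223, P(r = 8 | data) = 112/223, P(r = 9 | data) = 72/223.
So P(red next | data) = Σ P(red next | H) P(H | data) = (1)(3/223) + (3/4)(6/223) + (5/8)(30/223) + (1/4)(112/223) + (1/8)(72/223) = 253/892.

0.2836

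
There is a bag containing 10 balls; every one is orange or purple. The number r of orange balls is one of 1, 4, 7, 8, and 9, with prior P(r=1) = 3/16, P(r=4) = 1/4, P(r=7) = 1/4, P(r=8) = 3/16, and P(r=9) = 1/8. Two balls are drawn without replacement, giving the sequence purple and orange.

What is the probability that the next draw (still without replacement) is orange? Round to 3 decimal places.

0.582

Under each hypothesis, the probability of the observed sequence is: P(data | r = 1) = (9/10)(1/9) = 1/10; P(data | r = 4) = (6/10)(4/9) = 4/15; P(data | r = 7) = (3/10)(7/9) = 7/30; P(data | r = 8) = (2/10)(8/9) = 8/45; P(data | r = 9) = (1/10)(9/9) = 1/10.
Weighting by the prior gives 3/16 · 1/10 = 3/160, 1/4 · 4/15 = 1/15, 1/4 · 7/30 = 7/120, 3/16 · 8/45 = 1/30, 1/8 · 1/10 = 1/80; these sum to 91/480.
Normalising, the posterior is P(r = 1 | data) = 9/91, P(r = 4 | data) = 32/91, P(r = 7 | data) = 4/13, P(r = 8 | data) = 16/91, P(r = 9 | data) = 6/91.
Averaging over the posterior, P(orange next | data) = (0)(9/91) + (3/8)(32/91) + (3/4)(4/13) + (7/8)(16/91) + (1)(6/91) = 53/91.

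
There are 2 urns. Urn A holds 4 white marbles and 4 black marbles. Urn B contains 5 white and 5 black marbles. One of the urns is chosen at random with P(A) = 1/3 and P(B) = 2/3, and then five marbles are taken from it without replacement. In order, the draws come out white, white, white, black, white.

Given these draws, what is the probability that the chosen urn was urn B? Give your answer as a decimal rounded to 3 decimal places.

The likelihood of the observed sequence under each hypothesis: P(data | urn A) = (4/8)(3/7)(2/6)(4/5)(1/4) = 1/70; P(data | urn B) = (5/10)(4/9)(3/8)(5/7)(2/6) = 5/252.
The prior-weighted likelihoods are 1/3 · 1/70 = 1/210, 2/3 · 5/252 = 5/378; summing to 17/945.
So P(urn B | data) = (5/378) / (17/945) = 25/34.

0.735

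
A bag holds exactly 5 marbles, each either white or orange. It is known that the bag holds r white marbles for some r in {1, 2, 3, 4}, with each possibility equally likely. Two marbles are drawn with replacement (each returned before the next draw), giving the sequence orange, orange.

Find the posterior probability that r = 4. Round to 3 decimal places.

Under each hypothesis, the probability of the observed sequence is: P(data | r = 1) = (4/5)(4/5) = 16/25; P(data | r = 2) = (3/5)(3/5) = 9/25; P(data | r = 3) = (2/5)(2/5) = 4/25; P(data | r = 4) = (1/5)(1/5) = 1/25.
Multiplying each by its prior: 1/4 · 16/25 = 4/25, 1/4 · 9/25 = 9/100, 1/4 · 4/25 = 1/25, 1/4 · 1/25 = 1/100; these sum to 3/10.
So P(r = 4 | data) = (1/100) / (3/10) = 1/30.

0.033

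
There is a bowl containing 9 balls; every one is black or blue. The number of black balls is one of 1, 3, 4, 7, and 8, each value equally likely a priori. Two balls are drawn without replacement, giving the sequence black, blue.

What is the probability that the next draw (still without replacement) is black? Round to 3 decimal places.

0.496

The likelihood of the observed sequence under each hypothesis: P(data | r = 1) = (1/9)(8/8) = 1/9; P(data | r = 3) = (3/9)(6/8) = 1/4; P(data | r = 4) = (4/9)(5/8) = 5/18; P(data | r = 7) = (7/9)(2/8) = 7/36; P(data | r = 8) = (8/9)(1/8) = 1/9.
Weighting by the prior gives 1/5 · 1/9 = 1/45, 1/5 · 1/4 = 1/20, 1/5 · 5/18 = 1/18, 1/5 · 7/36 = 7/180, 1/5 · 1/9 = 1/45; these sum to 17/90.
Dividing through by the total gives posterior P(r = 1 | data) = 2/17, P(r = 3 | data) = 9/34, P(r = 4 | data) = 5/17, P(r = 7 | data) = 7/34, P(r = 8 | data) = 2/17.
So P(black next | data) = Σ P(black next | H) P(H | data) = (0)(2/17) + (2/7)(9/34) + (3/7)(5/17) + (6/7)(7/34) + (1)(2/17) = 59/119.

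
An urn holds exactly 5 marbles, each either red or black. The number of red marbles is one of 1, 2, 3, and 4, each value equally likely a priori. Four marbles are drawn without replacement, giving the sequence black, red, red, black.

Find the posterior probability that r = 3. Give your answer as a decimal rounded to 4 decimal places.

For each hypothesis, P(data | H) works out to: P(data | r = 1) = (4/5)(1/4)(0/3) = 0; P(data | r = 2) = (3/5)(2/4)(1/3)(2/2) = 1/10; P(data | r = 3) = (2/5)(3/4)(2/3)(1/2) = 1/10; P(data | r = 4) = (1/5)(4/4)(3/3)(0/2) = 0.
Weighting by the prior gives 1/4 · 0 = 0, 1/4 · 1/10 = 1/40, 1/4 · 1/10 = 1/40, 1/4 · 0 = 0; with total 1/20.
Therefore the posterior P(r = 3 | data) = (1/40) / (1/20) = 1/2.

0.5000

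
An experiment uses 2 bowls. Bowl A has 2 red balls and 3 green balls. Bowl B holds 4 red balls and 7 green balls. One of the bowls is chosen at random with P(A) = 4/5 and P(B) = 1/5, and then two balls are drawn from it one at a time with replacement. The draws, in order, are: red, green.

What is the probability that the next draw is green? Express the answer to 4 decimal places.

For each hypothesis, P(data | H) works out to: P(data | bowl A) = (2/5)(3/5) = 0.24; P(data | bowl B) = (4/11)(7/11) = 0.2314.
The prior-weighted likelihoods are 4/5 · 0.24 = 0.192, 1/5 · 0.2314 = 0.046281; summing to 0.23828.
Normalising, the posterior is P(bowl A | data) = 0.80577, P(bowl B | data) = 0.19423.
The predictive probability is P(green next | data) = (3/5)(0.80577) + (7/11)(0.19423) = 0.60706.

0.6071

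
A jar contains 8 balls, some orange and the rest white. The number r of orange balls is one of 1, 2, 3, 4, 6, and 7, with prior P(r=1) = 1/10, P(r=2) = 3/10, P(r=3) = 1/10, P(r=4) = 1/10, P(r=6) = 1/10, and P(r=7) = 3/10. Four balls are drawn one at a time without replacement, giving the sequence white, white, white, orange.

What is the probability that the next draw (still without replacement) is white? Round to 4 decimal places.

For each hypothesis, P(data | H) works out to: P(data | r = 1) = (7/8)(6/7)(5/6)(1/5) = 0.125; P(data | r = 2) = (6/8)(5/7)(4/6)(2/5) = 0.14286; P(data | r = 3) = (5/8)(4/7)(3/6)(3/5) = 0.10714; P(data | r = 4) = (4/8)(3/7)(2/6)(4/5) = 0.057143; P(data | r = 6) = (2/8)(1/7)(0/6) = 0; P(data | r = 7) = (1/8)(0/7) = 0.
Weighting by the prior gives 1/10 · 0.125 = 0.0125, 3/10 · 0.14286 = 0.042857, 1/10 · 0.10714 = 0.010714, 1/10 · 0.057143 = 0.0057143, 1/10 · 0 = 0, 3/10 · 0 = 0; these sum to 0.071786.
The posterior is then P(r = 1 | data) = 0.17413, P(r = 2 | data) = 0.59701, P(r = 3 | data) = 0.14925, P(r = 4 | data) = 0.079602, P(r = 6 | data) = 0, P(r = 7 | data) = 0.
The predictive probability is P(white next | data) = (1)(0.17413) + (3/4)(0.59701) + (1/2)(0.14925) + (1/4)(0.079602) = 0.71642.

0.7164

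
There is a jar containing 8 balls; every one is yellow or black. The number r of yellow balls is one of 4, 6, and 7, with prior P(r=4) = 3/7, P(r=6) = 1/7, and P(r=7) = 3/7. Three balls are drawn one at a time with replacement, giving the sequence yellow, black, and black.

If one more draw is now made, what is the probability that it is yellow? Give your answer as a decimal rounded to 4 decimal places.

0.5585

For each hypothesis, P(data | H) works out to: P(data | r = 4) = (4/8)(4/8)(4/8) = 0.125; P(data | r = 6) = (6/8)(2/8)(2/8) = 0.046875; P(data | r = 7) = (7/8)(1/8)(1/8) = 0.013672.
Weighting by the prior gives 3/7 · 0.125 = 0.053571, 1/7 · 0.046875 = 0.0066964, 3/7 · 0.013672 = 0.0058594; summing to 0.066127.
Normalising, the posterior is P(r = 4 | data) = 0.81013, P(r = 6 | data) = 0.10127, P(r = 7 | data) = 0.088608.
So P(yellow next | data) = Σ P(yellow next | H) P(H | data) = (1/2)(0.81013) + (3/4)(0.10127) + (7/8)(0.088608) = 0.55854.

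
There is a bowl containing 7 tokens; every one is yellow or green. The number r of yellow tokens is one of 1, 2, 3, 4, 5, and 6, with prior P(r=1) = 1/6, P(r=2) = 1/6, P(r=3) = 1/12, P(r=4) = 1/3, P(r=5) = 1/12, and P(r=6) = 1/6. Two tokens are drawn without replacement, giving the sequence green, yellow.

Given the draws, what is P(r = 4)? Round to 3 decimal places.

The likelihood of the observed sequence under each hypothesis: P(data | r = 1) = (6/7)(1/6) = 1/7; P(data | r = 2) = (5/7)(2/6) = 5/21; P(data | r = 3) = (4/7)(3/6) = 2/7; P(data | r = 4) = (3/7)(4/6) = 2/7; P(data | r = 5) = (2/7)(5/6) = 5/21; P(data | r = 6) = (1/7)(6/6) = 1/7.
Weighting by the prior gives 1/6 · 1/7 = 1/42, 1/6 · 5/21 = 5/126, 1/12 · 2/7 = 1/42, 1/3 · 2/7 = 2/21, 1/12 · 5/21 = 5/252, 1/6 · 1/7 = 1/42; these sum to 19/84.
Hence P(r = 4 | data) = (2/21) / (19/84) = 8/19.

0.421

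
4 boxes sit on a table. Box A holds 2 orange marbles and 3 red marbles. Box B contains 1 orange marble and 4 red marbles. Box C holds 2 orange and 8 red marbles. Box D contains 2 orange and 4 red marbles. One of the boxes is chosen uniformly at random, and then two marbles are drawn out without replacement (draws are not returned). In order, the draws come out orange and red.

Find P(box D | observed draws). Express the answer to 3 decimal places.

0.282

Compute the likelihood of the observed sequence for each case: P(data | box A) = (2/5)(3/4) = 3/10; P(data | box B) = (1/5)(4/4) = 1/5; P(data | box C) = (2/10)(8/9) = 8/45; P(data | box D) = (2/6)(4/5) = 4/15.
The prior-weighted likelihoods are 1/4 · 3/10 = 3/40, 1/4 · 1/5 = 1/20, 1/4 · 8/45 = 2/45, 1/4 · 4/15 = 1/15; summing to 17/72.
Hence P(box D | data) = (1/15) / (17/72) = 24/85.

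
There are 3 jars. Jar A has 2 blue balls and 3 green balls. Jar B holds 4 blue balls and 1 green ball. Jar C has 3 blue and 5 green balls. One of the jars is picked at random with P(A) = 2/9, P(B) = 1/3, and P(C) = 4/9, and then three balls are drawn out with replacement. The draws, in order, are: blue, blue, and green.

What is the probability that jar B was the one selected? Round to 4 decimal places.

0.4140

Compute the likelihood of the observed sequence for each case: P(data | jar A) = (2/5)(2/5)(3/5) = 0.096; P(data | jar B) = (4/5)(4/5)(1/5) = 0.128; P(data | jar C) = (3/8)(3/8)(5/8) = 0.087891.
The prior-weighted likelihoods are 2/9 · 0.096 = 0.021333, 1/3 · 0.128 = 0.042667, 4/9 · 0.087891 = 0.039062; summing to 0.10306.
Therefore the posterior P(jar B | data) = (0.042667) / (0.10306) = 0.41399.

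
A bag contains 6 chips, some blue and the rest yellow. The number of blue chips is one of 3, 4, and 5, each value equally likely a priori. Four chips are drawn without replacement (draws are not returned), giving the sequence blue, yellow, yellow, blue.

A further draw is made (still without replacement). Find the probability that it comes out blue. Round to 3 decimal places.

0.700

For each hypothesis, P(data | H) works out to: P(data | r = 3) = (3/6)(3/5)(2/4)(2/3) = 1/10; P(data | r = 4) = (4/6)(2/5)(1/4)(3/3) = 1/15; P(data | r = 5) = (5/6)(1/5)(0/4) = 0.
Weighting by the prior gives 1/3 · 1/10 = 1/30, 1/3 · 1/15 = 1/45, 1/3 · 0 = 0; summing to 1/18.
Dividing through by the total gives posterior P(r = 3 | data) = 3/5, P(r = 4 | data) = 2/5, P(r = 5 | data) = 0.
So P(blue next | data) = Σ P(blue next | H) P(H | data) = (1/2)(3/5) + (1)(2/5) = 7/10.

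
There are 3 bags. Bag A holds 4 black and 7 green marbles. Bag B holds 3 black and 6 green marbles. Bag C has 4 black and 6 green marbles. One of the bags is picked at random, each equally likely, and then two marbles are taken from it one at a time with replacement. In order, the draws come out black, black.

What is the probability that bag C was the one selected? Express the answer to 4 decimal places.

0.3967

Under each hypothesis, the probability of the observed sequence is: P(data | bag A) = (4/11)(4/11) = 0.13223; P(data | bag B) = (3/9)(3/9) = 0.11111; P(data | bag C) = (4/10)(4/10) = 0.16.
Multiplying each by its prior: 1/3 · 0.13223 = 0.044077, 1/3 · 0.11111 = 0.037037, 1/3 · 0.16 = 0.053333; with total 0.13445.
Therefore the posterior P(bag C | data) = (0.053333) / (0.13445) = 0.39669.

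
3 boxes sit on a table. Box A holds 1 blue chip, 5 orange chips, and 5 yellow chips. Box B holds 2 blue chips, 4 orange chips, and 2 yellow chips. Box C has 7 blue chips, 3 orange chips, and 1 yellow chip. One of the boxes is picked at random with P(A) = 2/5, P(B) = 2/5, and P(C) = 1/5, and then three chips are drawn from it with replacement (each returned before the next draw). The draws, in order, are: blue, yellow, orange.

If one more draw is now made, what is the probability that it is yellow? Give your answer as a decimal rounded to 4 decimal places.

0.2947

The likelihood of the observed sequence under each hypothesis: P(data | box A) = (1/11)(5/11)(5/11) = 0.018783; P(data | box B) = (2/8)(2/8)(4/8) = 0.03125; P(data | box C) = (7/11)(1/11)(3/11) = 0.015778.
Multiplying each by its prior: 2/5 · 0.018783 = 0.0075131, 2/5 · 0.03125 = 0.0125, 1/5 · 0.015778 = 0.0031555; summing to 0.023169.
Dividing through by the total gives posterior P(box A | data) = 0.32428, P(box B | data) = 0.53952, P(box C | data) = 0.1362.
So P(yellow next | data) = Σ P(yellow next | H) P(H | data) = (5/11)(0.32428) + (1/4)(0.53952) + (1/11)(0.1362) = 0.29466.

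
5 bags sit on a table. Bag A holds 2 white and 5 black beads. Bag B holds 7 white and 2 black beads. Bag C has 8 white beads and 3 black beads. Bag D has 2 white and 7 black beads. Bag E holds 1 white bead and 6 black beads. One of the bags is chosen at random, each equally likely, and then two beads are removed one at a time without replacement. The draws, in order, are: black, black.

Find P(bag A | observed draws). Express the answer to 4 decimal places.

0.2565

The likelihood of the observed sequence under each hypothesis: P(data | bag A) = (5/7)(4/6) = 0.47619; P(data | bag B) = (2/9)(1/8) = 0.027778; P(data | bag C) = (3/11)(2/10) = 0.054545; P(data | bag D) = (7/9)(6/8) = 0.58333; P(data | bag E) = (6/7)(5/6) = 0.71429.
The prior-weighted likelihoods are 1/5 · 0.47619 = 0.095238, 1/5 · 0.027778 = 0.0055556, 1/5 · 0.054545 = 0.010909, 1/5 · 0.58333 = 0.11667, 1/5 · 0.71429 = 0.14286; these sum to 0.37123.
Hence P(bag A | data) = (0.095238) / (0.37123) = 0.25655.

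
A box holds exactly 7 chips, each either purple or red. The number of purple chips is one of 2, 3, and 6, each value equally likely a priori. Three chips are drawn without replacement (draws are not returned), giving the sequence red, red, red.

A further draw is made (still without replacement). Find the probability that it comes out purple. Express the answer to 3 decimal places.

0.571

Under each hypothesis, the probability of the observed sequence is: P(data | r = 2) = (5/7)(4/6)(3/5) = 2/7; P(data | r = 3) = (4/7)(3/6)(2/5) = 4/35; P(data | r = 6) = (1/7)(0/6) = 0.
The prior-weighted likelihoods are 1/3 · 2/7 = 2/21, 1/3 · 4/35 = 4/105, 1/3 · 0 = 0; summing to 2/15.
The posterior is then P(r = 2 | data) = 5/7, P(r = 3 | data) = 2/7, P(r = 6 | data) = 0.
So P(purple next | data) = Σ P(purple next | H) P(H | data) = (1/2)(5/7) + (3/4)(2/7) = 4/7.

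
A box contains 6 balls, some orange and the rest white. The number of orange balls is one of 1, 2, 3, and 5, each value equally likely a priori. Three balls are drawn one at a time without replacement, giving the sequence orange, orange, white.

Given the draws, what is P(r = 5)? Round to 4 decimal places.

0.4348

Under each hypothesis, the probability of the observed sequence is: P(data | r = 1) = (1/6)(0/5) = 0; P(data | r = 2) = (2/6)(1/5)(4/4) = 1/15; P(data | r = 3) = (3/6)(2/5)(3/4) = 3/20; P(data | r = 5) = (5/6)(4/5)(1/4) = 1/6.
The prior-weighted likelihoods are 1/4 · 0 = 0, 1/4 · 1/15 = 1/60, 1/4 · 3/20 = 3/80, 1/4 · 1/6 = 1/24; these sum to 23/240.
So P(r = 5 | data) = (1/24) / (23/240) = 10/23.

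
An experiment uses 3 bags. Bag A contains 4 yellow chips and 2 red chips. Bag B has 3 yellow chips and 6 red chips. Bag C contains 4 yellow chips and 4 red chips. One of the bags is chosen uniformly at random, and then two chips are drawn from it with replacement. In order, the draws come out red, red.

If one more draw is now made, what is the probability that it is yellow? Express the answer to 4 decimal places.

0.4310

Under each hypothesis, the probability of the observed sequence is: P(data | bag A) = (2/6)(2/6) = 1/9; P(data | bag B) = (6/9)(6/9) = 4/9; P(data | bag C) = (4/8)(4/8) = 1/4.
The prior-weighted likelihoods are 1/3 · 1/9 = 1/27, 1/3 · 4/9 = 4/27, 1/3 · 1/4 = 1/12; summing to 29/108.
The posterior is then P(bag A | data) = 4/29, P(bag B | data) = 16/29, P(bag C | data) = 9/29.
So P(yellow next | data) = Σ P(yellow next | H) P(H | data) = (2/3)(4/29) + (1/3)(16/29) + (1/2)(9/29) = 25/58.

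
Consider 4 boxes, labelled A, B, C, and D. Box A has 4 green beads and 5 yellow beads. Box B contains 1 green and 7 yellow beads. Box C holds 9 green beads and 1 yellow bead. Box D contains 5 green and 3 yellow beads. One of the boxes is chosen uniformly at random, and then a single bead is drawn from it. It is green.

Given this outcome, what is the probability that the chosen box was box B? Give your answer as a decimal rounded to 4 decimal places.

0.0597

Under each hypothesis, the probability of this draw is: P(data | box A) = (4/9) = 4/9; P(data | box B) = (1/8) = 1/8; P(data | box C) = (9/10) = 9/10; P(data | box D) = (5/8) = 5/8.
Multiplying each by its prior: 1/4 · 4/9 = 1/9, 1/4 · 1/8 = 1/32, 1/4 · 9/10 = 9/40, 1/4 · 5/8 = 5/32; with total 377/720.
Therefore the posterior P(box B | data) = (1/32) / (377/720) = 45/754.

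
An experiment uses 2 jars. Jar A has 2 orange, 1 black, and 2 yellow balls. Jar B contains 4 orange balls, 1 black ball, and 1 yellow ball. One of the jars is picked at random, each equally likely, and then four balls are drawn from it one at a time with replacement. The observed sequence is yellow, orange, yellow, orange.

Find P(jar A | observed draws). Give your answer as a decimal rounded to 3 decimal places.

The likelihood of the observed sequence under each hypothesis: P(data | jar A) = (2/5)(2/5)(2/5)(2/5) = 0.0256; P(data | jar B) = (1/6)(4/6)(1/6)(4/6) = 0.012346.
Multiplying each by its prior: 1/2 · 0.0256 = 0.0128, 1/2 · 0.012346 = 0.0061728; summing to 0.018973.
By Bayes' rule, P(jar A | data) = (0.0128) / (0.018973) = 0.67465.

0.675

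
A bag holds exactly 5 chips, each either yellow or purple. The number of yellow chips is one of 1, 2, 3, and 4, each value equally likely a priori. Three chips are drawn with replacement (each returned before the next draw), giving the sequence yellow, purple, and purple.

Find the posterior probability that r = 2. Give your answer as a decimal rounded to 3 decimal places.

0.360

Compute the likelihood of the observed sequence for each case: P(data | r = 1) = (1/5)(4/5)(4/5) = 16/125; P(data | r = 2) = (2/5)(3/5)(3/5) = 18/125; P(data | r = 3) = (3/5)(2/5)(2/5) = 12/125; P(data | r = 4) = (4/5)(1/5)(1/5) = 4/125.
Weighting by the prior gives 1/4 · 16/125 = 4/125, 1/4 · 18/125 = 9/250, 1/4 · 12/125 = 3/125, 1/4 · 4/125 = 1/125; these sum to 1/10.
So P(r = 2 | data) = (9/250) / (1/10) = 9/25.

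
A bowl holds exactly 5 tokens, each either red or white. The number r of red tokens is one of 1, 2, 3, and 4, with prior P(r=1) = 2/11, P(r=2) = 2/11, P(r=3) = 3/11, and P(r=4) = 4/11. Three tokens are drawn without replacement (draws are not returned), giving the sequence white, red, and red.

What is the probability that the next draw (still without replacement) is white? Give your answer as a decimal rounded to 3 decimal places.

0.313

For each hypothesis, P(data | H) works out to: P(data | r = 1) = (4/5)(1/4)(0/3) = 0; P(data | r = 2) = (3/5)(2/4)(1/3) = 1/10; P(data | r = 3) = (2/5)(3/4)(2/3) = 1/5; P(data | r = 4) = (1/5)(4/4)(3/3) = 1/5.
Multiplying each by its prior: 2/11 · 0 = 0, 2/11 · 1/10 = 1/55, 3/11 · 1/5 = 3/55, 4/11 · 1/5 = 4/55; summing to 8/55.
The posterior is then P(r = 1 | data) = 0, P(r = 2 | data) = 1/8, P(r = 3 | data) = 3/8, P(r = 4 | data) = 1/2.
So P(white next | data) = Σ P(white next | H) P(H | data) = (1)(1/8) + (1/2)(3/8) + (0)(1/2) = 5/16.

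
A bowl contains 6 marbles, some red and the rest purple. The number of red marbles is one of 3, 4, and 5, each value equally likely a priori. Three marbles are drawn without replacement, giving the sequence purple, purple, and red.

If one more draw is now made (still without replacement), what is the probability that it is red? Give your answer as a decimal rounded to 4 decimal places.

The likelihood of the observed sequence under each hypothesis: P(data | r = 3) = (3/6)(2/5)(3/4) = 3/20; P(data | r = 4) = (2/6)(1/5)(4/4) = 1/15; P(data | r = 5) = (1/6)(0/5) = 0.
Weighting by the prior gives 1/3 · 3/20 = 1/20, 1/3 · 1/15 = 1/45, 1/3 · 0 = 0; with total 13/180.
Normalising, the posterior is P(r = 3 | data) = 9/13, P(r = 4 | data) = 4/13, P(r = 5 | data) = 0.
The predictive probability is P(red next | data) = (2/3)(9/13) + (1)(4/13) = 10/13.

0.7692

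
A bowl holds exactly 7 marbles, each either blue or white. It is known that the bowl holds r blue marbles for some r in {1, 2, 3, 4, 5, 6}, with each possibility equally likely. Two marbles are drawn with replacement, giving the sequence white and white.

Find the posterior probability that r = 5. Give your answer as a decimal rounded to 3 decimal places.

0.044

Compute the likelihood of the observed sequence for each case: P(data | r = 1) = (6/7)(6/7) = 36/49; P(data | r = 2) = (5/7)(5/7) = 25/49; P(data | r = 3) = (4/7)(4/7) = 16/49; P(data | r = 4) = (3/7)(3/7) = 9/49; P(data | r = 5) = (2/7)(2/7) = 4/49; P(data | r = 6) = (1/7)(1/7) = 1/49.
Multiplying each by its prior: 1/6 · 36/49 = 6/49, 1/6 · 25/49 = 25/294, 1/6 · 16/49 = 8/147, 1/6 · 9/49 = 3/98, 1/6 · 4/49 = 2/147, 1/6 · 1/49 = 1/294; summing to 13/42.
Therefore the posterior P(r = 5 | data) = (2/147) / (13/42) = 4/91.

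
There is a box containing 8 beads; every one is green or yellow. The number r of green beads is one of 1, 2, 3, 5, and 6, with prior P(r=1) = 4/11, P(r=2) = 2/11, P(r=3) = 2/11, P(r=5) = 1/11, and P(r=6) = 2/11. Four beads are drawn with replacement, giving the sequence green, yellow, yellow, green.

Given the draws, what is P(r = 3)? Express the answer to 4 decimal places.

0.3110

The likelihood of the observed sequence under each hypothesis: P(data | r = 1) = (1/8)(7/8)(7/8)(1/8) = 0.011963; P(data | r = 2) = (2/8)(6/8)(6/8)(2/8) = 0.035156; P(data | r = 3) = (3/8)(5/8)(5/8)(3/8) = 0.054932; P(data | r = 5) = (5/8)(3/8)(3/8)(5/8) = 0.054932; P(data | r = 6) = (6/8)(2/8)(2/8)(6/8) = 0.035156.
The prior-weighted likelihoods are 4/11 · 0.011963 = 0.0043501, 2/11 · 0.035156 = 0.006392, 2/11 · 0.054932 = 0.0099876, 1/11 · 0.054932 = 0.0049938, 2/11 · 0.035156 = 0.006392; with total 0.032116.
So P(r = 3 | data) = (0.0099876) / (0.032116) = 0.31099.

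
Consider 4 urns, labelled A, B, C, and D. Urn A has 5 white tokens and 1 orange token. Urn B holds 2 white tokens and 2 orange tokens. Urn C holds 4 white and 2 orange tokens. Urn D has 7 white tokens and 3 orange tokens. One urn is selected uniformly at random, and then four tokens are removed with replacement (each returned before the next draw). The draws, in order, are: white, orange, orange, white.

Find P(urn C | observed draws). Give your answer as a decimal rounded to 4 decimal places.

For each hypothesis, P(data | H) works out to: P(data | urn A) = (5/6)(1/6)(1/6)(5/6) = 0.01929; P(data | urn B) = (2/4)(2/4)(2/4)(2/4) = 0.0625; P(data | urn C) = (4/6)(2/6)(2/6)(4/6) = 0.049383; P(data | urn D) = (7/10)(3/10)(3/10)(7/10) = 0.0441.
Multiplying each by its prior: 1/4 · 0.01929 = 0.0048225, 1/4 · 0.0625 = 0.015625, 1/4 · 0.049383 = 0.012346, 1/4 · 0.0441 = 0.011025; these sum to 0.043818.
Therefore the posterior P(urn C | data) = (0.012346) / (0.043818) = 0.28175.

0.2817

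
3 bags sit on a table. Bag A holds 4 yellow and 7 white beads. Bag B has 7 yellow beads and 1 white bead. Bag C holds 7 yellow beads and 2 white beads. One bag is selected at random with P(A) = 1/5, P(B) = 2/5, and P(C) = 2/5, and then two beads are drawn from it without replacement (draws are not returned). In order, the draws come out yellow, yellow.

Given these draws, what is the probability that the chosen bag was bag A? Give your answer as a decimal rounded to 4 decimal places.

Compute the likelihood of the observed sequence for each case: P(data | bag A) = (4/11)(3/10) = 6/55; P(data | bag B) = (7/8)(6/7) = 3/4; P(data | bag C) = (7/9)(6/8) = 7/12.
Multiplying each by its prior: 1/5 · 6/55 = 6/275, 2/5 · 3/4 = 3/10, 2/5 · 7/12 = 7/30; these sum to 458/825.
So P(bag A | data) = (6/275) / (458/825) = 9/229.

0.0393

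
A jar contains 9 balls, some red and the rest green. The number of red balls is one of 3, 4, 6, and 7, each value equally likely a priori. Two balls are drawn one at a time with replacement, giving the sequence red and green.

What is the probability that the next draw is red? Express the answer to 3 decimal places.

0.540

Compute the likelihood of the observed sequence for each case: P(data | r = 3) = (3/9)(6/9) = 2/9; P(data | r = 4) = (4/9)(5/9) = 20/81; P(data | r = 6) = (6/9)(3/9) = 2/9; P(data | r = 7) = (7/9)(2/9) = 14/81.
Multiplying each by its prior: 1/4 · 2/9 = 1/18, 1/4 · 20/81 = 5/81, 1/4 · 2/9 = 1/18, 1/4 · 14/81 = 7/162; with total 35/162.
The posterior is then P(r = 3 | data) = 9/35, P(r = 4 | data) = 2/7, P(r = 6 | data) = 9/35, P(r = 7 | data) = 1/5.
The predictive probability is P(red next | data) = (1/3)(9/35) + (4/9)(2/7) + (2/3)(9/35) + (7/9)(1/5) = 34/63.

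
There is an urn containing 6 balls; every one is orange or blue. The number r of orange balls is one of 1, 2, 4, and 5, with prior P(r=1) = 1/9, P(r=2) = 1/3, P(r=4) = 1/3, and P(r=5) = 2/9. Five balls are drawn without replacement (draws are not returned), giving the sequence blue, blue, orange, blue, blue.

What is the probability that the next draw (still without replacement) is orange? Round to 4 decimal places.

0.5455

The likelihood of the observed sequence under each hypothesis: P(data | r = 1) = (5/6)(4/5)(1/4)(3/3)(2/2) = 1/6; P(data | r = 2) = (4/6)(3/5)(2/4)(2/3)(1/2) = 1/15; P(data | r = 4) = (2/6)(1/5)(4/4)(0/3) = 0; P(data | r = 5) = (1/6)(0/5) = 0.
Weighting by the prior gives 1/9 · 1/6 = 1/54, 1/3 · 1/15 = 1/45, 1/3 · 0 = 0, 2/9 · 0 = 0; with total 11/270.
Dividing through by the total gives posterior P(r = 1 | data) = 5/11, P(r = 2 | data) = 6/11, P(r = 4 | data) = 0, P(r = 5 | data) = 0.
So P(orange next | data) = Σ P(orange next | H) P(H | data) = (0)(5/11) + (1)(6/11) = 6/11.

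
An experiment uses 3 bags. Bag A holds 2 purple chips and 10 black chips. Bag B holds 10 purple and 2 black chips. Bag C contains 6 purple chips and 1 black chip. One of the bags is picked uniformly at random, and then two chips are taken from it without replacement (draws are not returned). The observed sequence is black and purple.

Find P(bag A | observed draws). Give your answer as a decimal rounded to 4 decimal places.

0.3398

Under each hypothesis, the probability of the observed sequence is: P(data | bag A) = (10/12)(2/11) = 5/33; P(data | bag B) = (2/12)(10/11) = 5/33; P(data | bag C) = (1/7)(6/6) = 1/7.
Multiplying each by its prior: 1/3 · 5/33 = 5/99, 1/3 · 5/33 = 5/99, 1/3 · 1/7 = 1/21; summing to 103/693.
By Bayes' rule, P(bag A | data) = (5/99) / (103/693) = 35/103.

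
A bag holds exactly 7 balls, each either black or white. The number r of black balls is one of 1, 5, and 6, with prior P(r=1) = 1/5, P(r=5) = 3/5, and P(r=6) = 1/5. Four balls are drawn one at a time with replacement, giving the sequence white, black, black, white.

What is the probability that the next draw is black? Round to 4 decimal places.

Compute the likelihood of the observed sequence for each case: P(data | r = 1) = (6/7)(1/7)(1/7)(6/7) = 0.014994; P(data | r = 5) = (2/7)(5/7)(5/7)(2/7) = 0.041649; P(data | r = 6) = (1/7)(6/7)(6/7)(1/7) = 0.014994.
Multiplying each by its prior: 1/5 · 0.014994 = 0.0029988, 3/5 · 0.041649 = 0.02499, 1/5 · 0.014994 = 0.0029988; these sum to 0.030987.
Normalising, the posterior is P(r = 1 | data) = 0.096774, P(r = 5 | data) = 0.80645, P(r = 6 | data) = 0.096774.
The predictive probability is P(black next | data) = (1/7)(0.096774) + (5/7)(0.80645) + (6/7)(0.096774) = 0.67281.

0.6728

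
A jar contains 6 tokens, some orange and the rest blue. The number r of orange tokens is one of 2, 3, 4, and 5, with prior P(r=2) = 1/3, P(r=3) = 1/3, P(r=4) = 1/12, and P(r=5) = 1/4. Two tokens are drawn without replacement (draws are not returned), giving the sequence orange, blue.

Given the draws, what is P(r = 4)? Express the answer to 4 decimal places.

Under each hypothesis, the probability of the observed sequence is: P(data | r = 2) = (2/6)(4/5) = 4/15; P(data | r = 3) = (3/6)(3/5) = 3/10; P(data | r = 4) = (4/6)(2/5) = 4/15; P(data | r = 5) = (5/6)(1/5) = 1/6.
The prior-weighted likelihoods are 1/3 · 4/15 = 4/45, 1/3 · 3/10 = 1/10, 1/12 · 4/15 = 1/45, 1/4 · 1/6 = 1/24; summing to 91/360.
Therefore the posterior P(r = 4 | data) = (1/45) / (91/360) = 8/91.

0.0879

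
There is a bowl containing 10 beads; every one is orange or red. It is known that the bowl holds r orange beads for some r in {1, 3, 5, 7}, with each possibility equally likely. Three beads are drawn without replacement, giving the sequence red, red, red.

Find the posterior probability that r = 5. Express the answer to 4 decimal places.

For each hypothesis, P(data | H) works out to: P(data | r = 1) = (9/10)(8/9)(7/8) = 7/10; P(data | r = 3) = (7/10)(6/9)(5/8) = 7/24; P(data | r = 5) = (5/10)(4/9)(3/8) = 1/12; P(data | r = 7) = (3/10)(2/9)(1/8) = 1/120.
The prior-weighted likelihoods are 1/4 · 7/10 = 7/40, 1/4 · 7/24 = 7/96, 1/4 · 1/12 = 1/48, 1/4 · 1/120 = 1/480; with total 13/48.
Therefore the posterior P(r = 5 | data) = (1/48) / (13/48) = 1/13.

0.0769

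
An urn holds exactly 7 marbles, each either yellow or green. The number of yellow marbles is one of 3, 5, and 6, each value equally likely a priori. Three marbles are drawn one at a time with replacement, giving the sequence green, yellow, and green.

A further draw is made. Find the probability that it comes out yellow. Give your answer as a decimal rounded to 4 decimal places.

The likelihood of the observed sequence under each hypothesis: P(data | r = 3) = (4/7)(3/7)(4/7) = 0.13994; P(data | r = 5) = (2/7)(5/7)(2/7) = 0.058309; P(data | r = 6) = (1/7)(6/7)(1/7) = 0.017493.
The prior-weighted likelihoods are 1/3 · 0.13994 = 0.046647, 1/3 · 0.058309 = 0.019436, 1/3 · 0.017493 = 0.0058309; summing to 0.071914.
The posterior is then P(r = 3 | data) = 0.64865, P(r = 5 | data) = 0.27027, P(r = 6 | data) = 0.081081.
Averaging over the posterior, P(yellow next | data) = (3/7)(0.64865) + (5/7)(0.27027) + (6/7)(0.081081) = 0.54054.

0.5405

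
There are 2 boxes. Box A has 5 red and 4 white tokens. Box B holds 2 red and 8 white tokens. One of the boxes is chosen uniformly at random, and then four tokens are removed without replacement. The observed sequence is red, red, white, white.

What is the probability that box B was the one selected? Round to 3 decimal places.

The likelihood of the observed sequence under each hypothesis: P(data | box A) = (5/9)(4/8)(4/7)(3/6) = 5/63; P(data | box B) = (2/10)(1/9)(8/8)(7/7) = 1/45.
Weighting by the prior gives 1/2 · 5/63 = 5/126, 1/2 · 1/45 = 1/90; these sum to 16/315.
Hence P(box B | data) = (1/90) / (16/315) = 7/32.

0.219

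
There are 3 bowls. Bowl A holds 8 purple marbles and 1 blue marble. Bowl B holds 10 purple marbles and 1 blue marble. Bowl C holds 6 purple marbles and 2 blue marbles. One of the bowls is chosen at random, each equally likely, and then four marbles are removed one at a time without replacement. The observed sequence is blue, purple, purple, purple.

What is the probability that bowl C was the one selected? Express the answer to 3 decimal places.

Under each hypothesis, the probability of the observed sequence is: P(data | bowl A) = (1/9)(8/8)(7/7)(6/6) = 0.11111; P(data | bowl B) = (1/11)(10/10)(9/9)(8/8) = 0.090909; P(data | bowl C) = (2/8)(6/7)(5/6)(4/5) = 0.14286.
Weighting by the prior gives 1/3 · 0.11111 = 0.037037, 1/3 · 0.090909 = 0.030303, 1/3 · 0.14286 = 0.047619; these sum to 0.11496.
Hence P(bowl C | data) = (0.047619) / (0.11496) = 0.41423.

0.414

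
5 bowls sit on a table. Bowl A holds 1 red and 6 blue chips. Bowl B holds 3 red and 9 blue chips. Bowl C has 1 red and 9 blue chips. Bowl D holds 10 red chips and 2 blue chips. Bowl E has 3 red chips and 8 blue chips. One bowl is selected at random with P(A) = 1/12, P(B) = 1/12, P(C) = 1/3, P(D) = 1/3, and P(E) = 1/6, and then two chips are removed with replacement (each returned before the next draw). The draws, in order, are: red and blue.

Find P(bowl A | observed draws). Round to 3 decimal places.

Compute the likelihood of the observed sequence for each case: P(data | bowl A) = (1/7)(6/7) = 0.12245; P(data | bowl B) = (3/12)(9/12) = 0.1875; P(data | bowl C) = (1/10)(9/10) = 0.09; P(data | bowl D) = (10/12)(2/12) = 0.13889; P(data | bowl E) = (3/11)(8/11) = 0.19835.
The prior-weighted likelihoods are 1/12 · 0.12245 = 0.010204, 1/12 · 0.1875 = 0.015625, 1/3 · 0.09 = 0.03, 1/3 · 0.13889 = 0.046296, 1/6 · 0.19835 = 0.033058; these sum to 0.13518.
So P(bowl A | data) = (0.010204) / (0.13518) = 0.075483.

0.075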